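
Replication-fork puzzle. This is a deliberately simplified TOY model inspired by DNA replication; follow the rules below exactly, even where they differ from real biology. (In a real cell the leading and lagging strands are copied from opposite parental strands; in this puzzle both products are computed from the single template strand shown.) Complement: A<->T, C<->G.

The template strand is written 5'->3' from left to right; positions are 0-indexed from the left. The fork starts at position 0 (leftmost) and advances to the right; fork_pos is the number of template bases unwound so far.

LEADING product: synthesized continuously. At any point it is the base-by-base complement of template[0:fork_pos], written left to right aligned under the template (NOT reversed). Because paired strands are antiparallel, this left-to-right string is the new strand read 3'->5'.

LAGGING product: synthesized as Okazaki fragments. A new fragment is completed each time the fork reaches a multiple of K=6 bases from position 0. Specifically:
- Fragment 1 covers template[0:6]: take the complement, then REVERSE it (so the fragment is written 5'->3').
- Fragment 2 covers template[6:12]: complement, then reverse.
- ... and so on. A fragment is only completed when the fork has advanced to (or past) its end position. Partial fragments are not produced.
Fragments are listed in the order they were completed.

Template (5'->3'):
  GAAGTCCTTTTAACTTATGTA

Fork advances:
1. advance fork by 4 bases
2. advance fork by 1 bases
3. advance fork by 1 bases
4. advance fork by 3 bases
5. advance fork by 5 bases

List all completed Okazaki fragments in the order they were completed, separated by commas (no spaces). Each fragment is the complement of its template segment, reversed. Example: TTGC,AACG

Answer: GACTTC,TAAAAG

Derivation:
Step 1: advance 4 -> fork_pos = 0 + 4 = 4. Next multiple of 6 is 6 (not reached); still 0 fragment(s).
Step 2: advance 1 -> fork_pos = 4 + 1 = 5. Next multiple of 6 is 6 (not reached); still 0 fragment(s).
Step 3: advance 1 -> fork_pos = 5 + 1 = 6. Reached multiple(s) of 6: 6 -> fragment 1 completed (1 total).
Step 4: advance 3 -> fork_pos = 6 + 3 = 9. Next multiple of 6 is 12 (not reached); still 1 fragment(s).
Step 5: advance 5 -> fork_pos = 9 + 5 = 14. Reached multiple(s) of 6: 12 -> fragment 2 completed (2 total).
Final fork_pos = 14, so 2 fragment(s) are complete. Build each: template segment -> complement -> reverse.
Fragment 1: template[0:6] = GAAGTC -> complement CTTCAG -> reversed GACTTC
Fragment 2: template[6:12] = CTTTTA -> complement GAAAAT -> reversed TAAAAG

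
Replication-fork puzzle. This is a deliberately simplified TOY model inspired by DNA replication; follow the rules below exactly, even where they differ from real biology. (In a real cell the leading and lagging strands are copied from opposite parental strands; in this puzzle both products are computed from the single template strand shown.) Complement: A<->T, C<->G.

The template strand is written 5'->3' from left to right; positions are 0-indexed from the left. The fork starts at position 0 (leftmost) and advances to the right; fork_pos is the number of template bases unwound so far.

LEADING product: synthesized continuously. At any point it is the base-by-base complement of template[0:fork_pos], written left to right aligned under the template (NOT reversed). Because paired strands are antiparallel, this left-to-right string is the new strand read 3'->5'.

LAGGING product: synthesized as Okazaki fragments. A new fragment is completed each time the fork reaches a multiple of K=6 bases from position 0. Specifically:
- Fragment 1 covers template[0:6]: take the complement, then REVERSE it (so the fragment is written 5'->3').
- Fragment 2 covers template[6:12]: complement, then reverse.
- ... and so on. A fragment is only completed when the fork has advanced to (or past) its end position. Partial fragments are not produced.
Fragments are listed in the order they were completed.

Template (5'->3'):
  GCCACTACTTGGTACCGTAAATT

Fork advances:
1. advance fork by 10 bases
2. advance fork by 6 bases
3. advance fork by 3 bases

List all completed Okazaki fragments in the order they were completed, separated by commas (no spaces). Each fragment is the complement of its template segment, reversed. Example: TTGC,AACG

Answer: AGTGGC,CCAAGT,ACGGTA

Derivation:
Step 1: advance 10 -> fork_pos = 0 + 10 = 10. Reached multiple(s) of 6: 6 -> fragment 1 completed (1 total).
Step 2: advance 6 -> fork_pos = 10 + 6 = 16. Reached multiple(s) of 6: 12 -> fragment 2 completed (2 total).
Step 3: advance 3 -> fork_pos = 16 + 3 = 19. Reached multiple(s) of 6: 18 -> fragment 3 completed (3 total).
Final fork_pos = 19, so 3 fragment(s) are complete. Build each: template segment -> complement -> reverse.
Fragment 1: template[0:6] = GCCACT -> complement CGGTGA -> reversed AGTGGC
Fragment 2: template[6:12] = ACTTGG -> complement TGAACC -> reversed CCAAGT
Fragment 3: template[12:18] = TACCGT -> complement ATGGCA -> reversed ACGGTA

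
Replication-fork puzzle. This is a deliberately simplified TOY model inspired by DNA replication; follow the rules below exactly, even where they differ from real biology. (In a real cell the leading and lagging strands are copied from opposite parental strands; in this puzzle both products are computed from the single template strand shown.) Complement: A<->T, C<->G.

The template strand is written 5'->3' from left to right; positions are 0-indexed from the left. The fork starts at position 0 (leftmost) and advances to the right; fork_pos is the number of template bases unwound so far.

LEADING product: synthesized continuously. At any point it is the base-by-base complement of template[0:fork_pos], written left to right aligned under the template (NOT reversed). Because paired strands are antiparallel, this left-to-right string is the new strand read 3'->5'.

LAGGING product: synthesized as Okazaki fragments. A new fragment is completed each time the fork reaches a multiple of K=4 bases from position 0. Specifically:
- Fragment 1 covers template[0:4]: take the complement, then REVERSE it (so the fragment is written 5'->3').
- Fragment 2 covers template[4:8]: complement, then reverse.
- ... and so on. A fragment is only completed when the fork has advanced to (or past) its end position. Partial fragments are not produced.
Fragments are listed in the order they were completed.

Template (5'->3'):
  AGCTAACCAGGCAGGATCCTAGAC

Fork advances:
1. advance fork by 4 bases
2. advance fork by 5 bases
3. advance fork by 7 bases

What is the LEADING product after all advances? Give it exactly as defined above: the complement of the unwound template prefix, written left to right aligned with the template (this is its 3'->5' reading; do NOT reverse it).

Answer: TCGATTGGTCCGTCCT

Derivation:
Step 1: advance 4 -> fork_pos = 0 + 4 = 4.
Step 2: advance 5 -> fork_pos = 4 + 5 = 9.
Step 3: advance 7 -> fork_pos = 9 + 7 = 16.
Unwound prefix: template[0:16] = AGCTAACCAGGCAGGA
Complement it base by base (A<->T, C<->G), keeping left-to-right order:
  [0:5] AGCTA -> TCGAT
  [5:10] ACCAG -> TGGTC
  [10:15] GCAGG -> CGTCC
  [15:16] A -> T
Concatenate: TCGATTGGTCCGTCCT (length 16; written aligned with the template, i.e. 3'->5').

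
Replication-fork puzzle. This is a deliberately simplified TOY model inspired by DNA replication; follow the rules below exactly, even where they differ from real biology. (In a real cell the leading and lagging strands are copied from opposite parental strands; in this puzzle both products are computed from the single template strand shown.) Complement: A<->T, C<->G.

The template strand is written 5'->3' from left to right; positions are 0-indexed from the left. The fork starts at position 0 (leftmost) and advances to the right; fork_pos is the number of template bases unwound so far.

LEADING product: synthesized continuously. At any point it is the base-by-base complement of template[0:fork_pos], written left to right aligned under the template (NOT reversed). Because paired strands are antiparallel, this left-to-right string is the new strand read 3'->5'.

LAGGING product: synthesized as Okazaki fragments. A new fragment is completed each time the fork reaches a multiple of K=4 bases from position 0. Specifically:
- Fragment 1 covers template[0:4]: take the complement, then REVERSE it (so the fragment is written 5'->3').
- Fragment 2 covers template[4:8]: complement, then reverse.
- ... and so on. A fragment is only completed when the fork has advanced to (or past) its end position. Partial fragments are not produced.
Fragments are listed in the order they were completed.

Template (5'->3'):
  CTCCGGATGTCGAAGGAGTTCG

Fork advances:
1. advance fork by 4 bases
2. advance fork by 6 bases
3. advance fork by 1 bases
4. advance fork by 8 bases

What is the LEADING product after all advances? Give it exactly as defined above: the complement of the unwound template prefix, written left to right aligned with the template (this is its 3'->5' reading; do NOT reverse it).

Answer: GAGGCCTACAGCTTCCTCA

Derivation:
Step 1: advance 4 -> fork_pos = 0 + 4 = 4.
Step 2: advance 6 -> fork_pos = 4 + 6 = 10.
Step 3: advance 1 -> fork_pos = 10 + 1 = 11.
Step 4: advance 8 -> fork_pos = 11 + 8 = 19.
Unwound prefix: template[0:19] = CTCCGGATGTCGAAGGAGT
Complement it base by base (A<->T, C<->G), keeping left-to-right order:
  [0:5] CTCCG -> GAGGC
  [5:10] GATGT -> CTACA
  [10:15] CGAAG -> GCTTC
  [15:19] GAGT -> CTCA
Concatenate: GAGGCCTACAGCTTCCTCA (length 19; written aligned with the template, i.e. 3'->5').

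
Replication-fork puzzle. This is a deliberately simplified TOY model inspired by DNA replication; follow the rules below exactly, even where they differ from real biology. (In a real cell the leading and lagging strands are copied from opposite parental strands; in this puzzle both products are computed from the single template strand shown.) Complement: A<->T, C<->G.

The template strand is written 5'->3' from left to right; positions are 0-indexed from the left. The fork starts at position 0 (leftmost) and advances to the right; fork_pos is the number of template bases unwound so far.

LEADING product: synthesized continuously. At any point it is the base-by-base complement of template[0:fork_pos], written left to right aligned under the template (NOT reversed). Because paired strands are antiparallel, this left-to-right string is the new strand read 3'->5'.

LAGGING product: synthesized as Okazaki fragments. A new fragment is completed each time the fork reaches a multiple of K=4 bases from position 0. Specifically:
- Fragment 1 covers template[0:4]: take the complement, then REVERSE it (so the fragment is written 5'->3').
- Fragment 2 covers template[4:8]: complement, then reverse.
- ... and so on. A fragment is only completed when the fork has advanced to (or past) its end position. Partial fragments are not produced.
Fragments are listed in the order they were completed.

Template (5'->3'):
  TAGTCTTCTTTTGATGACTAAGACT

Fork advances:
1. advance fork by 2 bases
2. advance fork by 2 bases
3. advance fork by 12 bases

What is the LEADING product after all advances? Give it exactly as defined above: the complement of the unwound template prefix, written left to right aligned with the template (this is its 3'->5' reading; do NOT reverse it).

Answer: ATCAGAAGAAAACTAC

Derivation:
Step 1: advance 2 -> fork_pos = 0 + 2 = 2.
Step 2: advance 2 -> fork_pos = 2 + 2 = 4.
Step 3: advance 12 -> fork_pos = 4 + 12 = 16.
Unwound prefix: template[0:16] = TAGTCTTCTTTTGATG
Complement it base by base (A<->T, C<->G), keeping left-to-right order:
  [0:5] TAGTC -> ATCAG
  [5:10] TTCTT -> AAGAA
  [10:15] TTGAT -> AACTA
  [15:16] G -> C
Concatenate: ATCAGAAGAAAACTAC (length 16; written aligned with the template, i.e. 3'->5').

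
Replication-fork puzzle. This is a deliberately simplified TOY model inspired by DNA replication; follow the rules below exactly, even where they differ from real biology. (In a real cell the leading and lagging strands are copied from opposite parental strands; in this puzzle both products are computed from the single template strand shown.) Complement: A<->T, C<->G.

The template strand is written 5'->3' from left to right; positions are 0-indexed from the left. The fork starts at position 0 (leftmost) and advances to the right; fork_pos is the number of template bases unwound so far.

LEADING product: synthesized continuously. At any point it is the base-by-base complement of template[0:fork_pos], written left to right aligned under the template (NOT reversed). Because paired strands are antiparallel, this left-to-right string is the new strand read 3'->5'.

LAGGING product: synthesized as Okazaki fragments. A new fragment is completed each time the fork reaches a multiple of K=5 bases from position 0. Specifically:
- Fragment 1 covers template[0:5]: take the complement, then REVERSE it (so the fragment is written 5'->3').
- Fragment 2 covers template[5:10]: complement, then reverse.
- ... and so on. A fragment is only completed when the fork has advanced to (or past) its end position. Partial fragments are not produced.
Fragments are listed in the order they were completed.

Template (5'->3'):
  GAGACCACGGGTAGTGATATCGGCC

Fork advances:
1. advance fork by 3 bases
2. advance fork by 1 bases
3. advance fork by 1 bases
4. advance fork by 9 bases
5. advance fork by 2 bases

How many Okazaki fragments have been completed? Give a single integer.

Step 1: advance 3 -> fork_pos = 0 + 3 = 3. Next multiple of 5 is 5 (not reached); still 0 fragment(s).
Step 2: advance 1 -> fork_pos = 3 + 1 = 4. Next multiple of 5 is 5 (not reached); still 0 fragment(s).
Step 3: advance 1 -> fork_pos = 4 + 1 = 5. Reached multiple(s) of 5: 5 -> fragment 1 completed (1 total).
Step 4: advance 9 -> fork_pos = 5 + 9 = 14. Reached multiple(s) of 5: 10 -> fragment 2 completed (2 total).
Step 5: advance 2 -> fork_pos = 14 + 2 = 16. Reached multiple(s) of 5: 15 -> fragment 3 completed (3 total).
Check: final fork_pos = 16; the multiples of 5 that are <= 16 are 5..15 -> 16 // 5 = 3 completed fragment(s).

Answer: 3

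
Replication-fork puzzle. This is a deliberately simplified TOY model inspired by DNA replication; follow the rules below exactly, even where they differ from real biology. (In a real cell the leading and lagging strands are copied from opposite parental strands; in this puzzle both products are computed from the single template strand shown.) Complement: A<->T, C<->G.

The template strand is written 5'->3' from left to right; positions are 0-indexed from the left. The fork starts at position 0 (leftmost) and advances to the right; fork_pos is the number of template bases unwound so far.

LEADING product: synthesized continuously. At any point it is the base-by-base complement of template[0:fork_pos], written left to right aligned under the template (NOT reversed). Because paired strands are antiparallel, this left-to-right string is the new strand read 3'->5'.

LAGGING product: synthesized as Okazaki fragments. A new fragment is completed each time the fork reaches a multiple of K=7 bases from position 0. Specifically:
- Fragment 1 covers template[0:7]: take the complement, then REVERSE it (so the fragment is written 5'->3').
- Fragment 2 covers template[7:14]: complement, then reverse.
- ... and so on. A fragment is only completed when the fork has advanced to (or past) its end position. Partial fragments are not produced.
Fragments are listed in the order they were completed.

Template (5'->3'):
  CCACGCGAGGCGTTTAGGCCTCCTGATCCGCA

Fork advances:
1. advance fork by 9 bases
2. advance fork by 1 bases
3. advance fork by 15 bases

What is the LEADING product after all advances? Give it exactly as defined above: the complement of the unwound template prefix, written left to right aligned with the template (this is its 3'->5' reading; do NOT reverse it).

Step 1: advance 9 -> fork_pos = 0 + 9 = 9.
Step 2: advance 1 -> fork_pos = 9 + 1 = 10.
Step 3: advance 15 -> fork_pos = 10 + 15 = 25.
Unwound prefix: template[0:25] = CCACGCGAGGCGTTTAGGCCTCCTG
Complement it base by base (A<->T, C<->G), keeping left-to-right order:
  [0:5] CCACG -> GGTGC
  [5:10] CGAGG -> GCTCC
  [10:15] CGTTT -> GCAAA
  [15:20] AGGCC -> TCCGG
  [20:25] TCCTG -> AGGAC
Concatenate: GGTGCGCTCCGCAAATCCGGAGGAC (length 25; written aligned with the template, i.e. 3'->5').

Answer: GGTGCGCTCCGCAAATCCGGAGGAC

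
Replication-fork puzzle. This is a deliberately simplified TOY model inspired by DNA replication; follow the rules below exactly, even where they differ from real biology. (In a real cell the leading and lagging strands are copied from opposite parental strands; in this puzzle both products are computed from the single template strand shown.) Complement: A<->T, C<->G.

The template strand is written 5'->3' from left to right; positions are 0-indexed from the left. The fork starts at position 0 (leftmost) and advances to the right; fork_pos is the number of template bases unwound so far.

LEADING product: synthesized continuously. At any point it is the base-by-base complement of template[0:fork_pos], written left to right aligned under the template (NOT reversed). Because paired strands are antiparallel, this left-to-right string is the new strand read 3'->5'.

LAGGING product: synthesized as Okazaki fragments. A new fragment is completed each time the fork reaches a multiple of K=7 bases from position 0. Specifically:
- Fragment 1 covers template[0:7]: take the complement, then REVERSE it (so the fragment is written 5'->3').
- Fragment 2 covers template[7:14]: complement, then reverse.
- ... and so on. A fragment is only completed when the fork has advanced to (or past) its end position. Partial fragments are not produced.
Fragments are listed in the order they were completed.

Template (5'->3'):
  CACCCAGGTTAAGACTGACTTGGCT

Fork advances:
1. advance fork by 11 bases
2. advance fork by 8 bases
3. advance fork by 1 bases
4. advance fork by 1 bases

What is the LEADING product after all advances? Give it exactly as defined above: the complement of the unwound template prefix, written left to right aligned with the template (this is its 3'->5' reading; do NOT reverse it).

Answer: GTGGGTCCAATTCTGACTGAA

Derivation:
Step 1: advance 11 -> fork_pos = 0 + 11 = 11.
Step 2: advance 8 -> fork_pos = 11 + 8 = 19.
Step 3: advance 1 -> fork_pos = 19 + 1 = 20.
Step 4: advance 1 -> fork_pos = 20 + 1 = 21.
Unwound prefix: template[0:21] = CACCCAGGTTAAGACTGACTT
Complement it base by base (A<->T, C<->G), keeping left-to-right order:
  [0:5] CACCC -> GTGGG
  [5:10] AGGTT -> TCCAA
  [10:15] AAGAC -> TTCTG
  [15:20] TGACT -> ACTGA
  [20:21] T -> A
Concatenate: GTGGGTCCAATTCTGACTGAA (length 21; written aligned with the template, i.e. 3'->5').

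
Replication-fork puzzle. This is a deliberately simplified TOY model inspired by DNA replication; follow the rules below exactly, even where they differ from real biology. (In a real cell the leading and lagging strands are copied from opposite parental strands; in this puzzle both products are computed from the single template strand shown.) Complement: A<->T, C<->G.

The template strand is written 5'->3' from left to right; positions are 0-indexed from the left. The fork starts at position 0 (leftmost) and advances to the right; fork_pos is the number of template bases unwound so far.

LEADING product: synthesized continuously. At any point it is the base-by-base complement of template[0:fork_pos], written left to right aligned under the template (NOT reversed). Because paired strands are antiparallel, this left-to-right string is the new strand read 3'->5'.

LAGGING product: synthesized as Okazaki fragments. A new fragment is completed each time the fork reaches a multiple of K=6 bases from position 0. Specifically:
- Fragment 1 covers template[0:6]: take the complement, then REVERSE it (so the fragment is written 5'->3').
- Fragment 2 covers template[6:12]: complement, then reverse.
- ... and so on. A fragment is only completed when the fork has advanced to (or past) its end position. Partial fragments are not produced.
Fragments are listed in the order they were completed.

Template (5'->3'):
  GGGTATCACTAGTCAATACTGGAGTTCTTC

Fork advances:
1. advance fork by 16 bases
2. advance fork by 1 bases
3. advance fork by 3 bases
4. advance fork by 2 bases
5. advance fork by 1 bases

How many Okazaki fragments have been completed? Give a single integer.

Answer: 3

Derivation:
Step 1: advance 16 -> fork_pos = 0 + 16 = 16. Reached multiple(s) of 6: 6, 12 -> fragments 1-2 completed (2 total).
Step 2: advance 1 -> fork_pos = 16 + 1 = 17. Next multiple of 6 is 18 (not reached); still 2 fragment(s).
Step 3: advance 3 -> fork_pos = 17 + 3 = 20. Reached multiple(s) of 6: 18 -> fragment 3 completed (3 total).
Step 4: advance 2 -> fork_pos = 20 + 2 = 22. Next multiple of 6 is 24 (not reached); still 3 fragment(s).
Step 5: advance 1 -> fork_pos = 22 + 1 = 23. Next multiple of 6 is 24 (not reached); still 3 fragment(s).
Check: final fork_pos = 23; the multiples of 6 that are <= 23 are 6..18 -> 23 // 6 = 3 completed fragment(s).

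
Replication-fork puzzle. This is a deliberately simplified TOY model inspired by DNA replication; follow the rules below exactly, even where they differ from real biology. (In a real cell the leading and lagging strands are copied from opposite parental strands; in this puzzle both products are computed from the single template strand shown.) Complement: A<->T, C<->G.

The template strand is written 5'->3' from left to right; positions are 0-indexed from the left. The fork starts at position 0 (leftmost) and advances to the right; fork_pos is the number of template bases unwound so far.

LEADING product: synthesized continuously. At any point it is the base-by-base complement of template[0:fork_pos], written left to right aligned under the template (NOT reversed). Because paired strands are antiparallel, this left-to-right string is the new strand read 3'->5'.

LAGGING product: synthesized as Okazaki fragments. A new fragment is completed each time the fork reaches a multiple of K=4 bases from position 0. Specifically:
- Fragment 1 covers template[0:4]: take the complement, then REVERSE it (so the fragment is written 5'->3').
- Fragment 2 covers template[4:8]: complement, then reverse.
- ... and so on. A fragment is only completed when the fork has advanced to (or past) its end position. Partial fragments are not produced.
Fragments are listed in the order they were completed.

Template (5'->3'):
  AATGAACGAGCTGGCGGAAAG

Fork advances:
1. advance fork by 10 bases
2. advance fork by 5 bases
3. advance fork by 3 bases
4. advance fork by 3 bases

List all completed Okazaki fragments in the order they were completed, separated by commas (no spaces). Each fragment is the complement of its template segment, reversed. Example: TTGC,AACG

Answer: CATT,CGTT,AGCT,CGCC,TTTC

Derivation:
Step 1: advance 10 -> fork_pos = 0 + 10 = 10. Reached multiple(s) of 4: 4, 8 -> fragments 1-2 completed (2 total).
Step 2: advance 5 -> fork_pos = 10 + 5 = 15. Reached multiple(s) of 4: 12 -> fragment 3 completed (3 total).
Step 3: advance 3 -> fork_pos = 15 + 3 = 18. Reached multiple(s) of 4: 16 -> fragment 4 completed (4 total).
Step 4: advance 3 -> fork_pos = 18 + 3 = 21. Reached multiple(s) of 4: 20 -> fragment 5 completed (5 total).
Final fork_pos = 21, so 5 fragment(s) are complete. Build each: template segment -> complement -> reverse.
Fragment 1: template[0:4] = AATG -> complement TTAC -> reversed CATT
Fragment 2: template[4:8] = AACG -> complement TTGC -> reversed CGTT
Fragment 3: template[8:12] = AGCT -> complement TCGA -> reversed AGCT
Fragment 4: template[12:16] = GGCG -> complement CCGC -> reversed CGCC
Fragment 5: template[16:20] = GAAA -> complement CTTT -> reversed TTTC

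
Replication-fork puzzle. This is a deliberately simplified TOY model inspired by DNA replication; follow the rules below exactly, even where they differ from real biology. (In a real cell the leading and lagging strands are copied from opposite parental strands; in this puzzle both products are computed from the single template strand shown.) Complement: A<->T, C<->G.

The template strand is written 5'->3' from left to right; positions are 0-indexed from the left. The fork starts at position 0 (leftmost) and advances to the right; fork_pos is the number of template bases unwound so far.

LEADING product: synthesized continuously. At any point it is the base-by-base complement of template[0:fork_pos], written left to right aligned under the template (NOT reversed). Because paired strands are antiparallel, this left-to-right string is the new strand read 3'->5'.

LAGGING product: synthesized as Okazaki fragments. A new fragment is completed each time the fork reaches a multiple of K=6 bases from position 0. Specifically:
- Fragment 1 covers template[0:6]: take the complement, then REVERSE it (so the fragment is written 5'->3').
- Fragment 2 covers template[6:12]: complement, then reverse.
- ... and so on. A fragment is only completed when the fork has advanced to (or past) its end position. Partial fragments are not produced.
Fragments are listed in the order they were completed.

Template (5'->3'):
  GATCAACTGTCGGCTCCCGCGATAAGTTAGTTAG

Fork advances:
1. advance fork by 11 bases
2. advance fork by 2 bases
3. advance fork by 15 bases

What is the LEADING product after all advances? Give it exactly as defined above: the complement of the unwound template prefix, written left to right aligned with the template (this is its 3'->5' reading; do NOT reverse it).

Step 1: advance 11 -> fork_pos = 0 + 11 = 11.
Step 2: advance 2 -> fork_pos = 11 + 2 = 13.
Step 3: advance 15 -> fork_pos = 13 + 15 = 28.
Unwound prefix: template[0:28] = GATCAACTGTCGGCTCCCGCGATAAGTT
Complement it base by base (A<->T, C<->G), keeping left-to-right order:
  [0:5] GATCA -> CTAGT
  [5:10] ACTGT -> TGACA
  [10:15] CGGCT -> GCCGA
  [15:20] CCCGC -> GGGCG
  [20:25] GATAA -> CTATT
  [25:28] GTT -> CAA
Concatenate: CTAGTTGACAGCCGAGGGCGCTATTCAA (length 28; written aligned with the template, i.e. 3'->5').

Answer: CTAGTTGACAGCCGAGGGCGCTATTCAA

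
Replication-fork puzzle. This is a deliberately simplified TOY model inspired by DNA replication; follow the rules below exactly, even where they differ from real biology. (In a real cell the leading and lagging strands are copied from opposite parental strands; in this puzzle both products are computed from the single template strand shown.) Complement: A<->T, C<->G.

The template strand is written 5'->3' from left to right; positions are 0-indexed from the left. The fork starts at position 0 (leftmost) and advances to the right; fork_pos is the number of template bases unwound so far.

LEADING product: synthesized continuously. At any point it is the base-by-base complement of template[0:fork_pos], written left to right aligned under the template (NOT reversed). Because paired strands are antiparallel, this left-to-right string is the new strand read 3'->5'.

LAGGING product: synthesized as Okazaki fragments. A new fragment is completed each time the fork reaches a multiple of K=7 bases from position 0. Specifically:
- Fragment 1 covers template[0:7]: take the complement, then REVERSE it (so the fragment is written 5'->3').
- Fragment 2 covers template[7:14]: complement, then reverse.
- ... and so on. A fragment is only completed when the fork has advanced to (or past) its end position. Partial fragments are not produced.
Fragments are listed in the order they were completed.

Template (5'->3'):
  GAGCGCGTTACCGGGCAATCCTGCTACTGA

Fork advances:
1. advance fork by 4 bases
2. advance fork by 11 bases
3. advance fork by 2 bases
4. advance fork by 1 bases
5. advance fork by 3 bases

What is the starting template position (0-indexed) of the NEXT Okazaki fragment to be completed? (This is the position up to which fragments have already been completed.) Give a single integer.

Answer: 21

Derivation:
Step 1: advance 4 -> fork_pos = 0 + 4 = 4. Next multiple of 7 is 7 (not reached); still 0 fragment(s).
Step 2: advance 11 -> fork_pos = 4 + 11 = 15. Reached multiple(s) of 7: 7, 14 -> fragments 1-2 completed (2 total).
Step 3: advance 2 -> fork_pos = 15 + 2 = 17. Next multiple of 7 is 21 (not reached); still 2 fragment(s).
Step 4: advance 1 -> fork_pos = 17 + 1 = 18. Next multiple of 7 is 21 (not reached); still 2 fragment(s).
Step 5: advance 3 -> fork_pos = 18 + 3 = 21. Reached multiple(s) of 7: 21 -> fragment 3 completed (3 total).
3 fragment(s) completed, covering template[0:21] (3 x 7 = 21). The next fragment, fragment 4, covers template[21:28], so it starts at position 21.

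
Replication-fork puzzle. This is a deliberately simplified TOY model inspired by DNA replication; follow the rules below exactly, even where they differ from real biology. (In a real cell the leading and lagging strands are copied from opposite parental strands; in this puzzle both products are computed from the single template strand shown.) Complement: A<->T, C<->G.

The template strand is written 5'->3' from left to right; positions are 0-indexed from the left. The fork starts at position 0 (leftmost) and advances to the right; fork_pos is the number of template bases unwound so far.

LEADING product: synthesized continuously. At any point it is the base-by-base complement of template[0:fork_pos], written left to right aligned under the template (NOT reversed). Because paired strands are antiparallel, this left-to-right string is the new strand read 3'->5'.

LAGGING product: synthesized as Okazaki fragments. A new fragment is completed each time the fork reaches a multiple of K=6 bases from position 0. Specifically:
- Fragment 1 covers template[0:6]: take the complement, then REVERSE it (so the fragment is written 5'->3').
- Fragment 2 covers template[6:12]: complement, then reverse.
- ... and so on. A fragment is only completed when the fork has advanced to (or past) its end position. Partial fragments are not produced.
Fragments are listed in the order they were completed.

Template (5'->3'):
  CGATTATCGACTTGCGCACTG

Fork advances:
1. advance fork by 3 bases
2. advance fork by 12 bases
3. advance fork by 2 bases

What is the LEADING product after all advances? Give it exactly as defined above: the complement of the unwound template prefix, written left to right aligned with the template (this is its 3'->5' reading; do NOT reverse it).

Step 1: advance 3 -> fork_pos = 0 + 3 = 3.
Step 2: advance 12 -> fork_pos = 3 + 12 = 15.
Step 3: advance 2 -> fork_pos = 15 + 2 = 17.
Unwound prefix: template[0:17] = CGATTATCGACTTGCGC
Complement it base by base (A<->T, C<->G), keeping left-to-right order:
  [0:5] CGATT -> GCTAA
  [5:10] ATCGA -> TAGCT
  [10:15] CTTGC -> GAACG
  [15:17] GC -> CG
Concatenate: GCTAATAGCTGAACGCG (length 17; written aligned with the template, i.e. 3'->5').

Answer: GCTAATAGCTGAACGCG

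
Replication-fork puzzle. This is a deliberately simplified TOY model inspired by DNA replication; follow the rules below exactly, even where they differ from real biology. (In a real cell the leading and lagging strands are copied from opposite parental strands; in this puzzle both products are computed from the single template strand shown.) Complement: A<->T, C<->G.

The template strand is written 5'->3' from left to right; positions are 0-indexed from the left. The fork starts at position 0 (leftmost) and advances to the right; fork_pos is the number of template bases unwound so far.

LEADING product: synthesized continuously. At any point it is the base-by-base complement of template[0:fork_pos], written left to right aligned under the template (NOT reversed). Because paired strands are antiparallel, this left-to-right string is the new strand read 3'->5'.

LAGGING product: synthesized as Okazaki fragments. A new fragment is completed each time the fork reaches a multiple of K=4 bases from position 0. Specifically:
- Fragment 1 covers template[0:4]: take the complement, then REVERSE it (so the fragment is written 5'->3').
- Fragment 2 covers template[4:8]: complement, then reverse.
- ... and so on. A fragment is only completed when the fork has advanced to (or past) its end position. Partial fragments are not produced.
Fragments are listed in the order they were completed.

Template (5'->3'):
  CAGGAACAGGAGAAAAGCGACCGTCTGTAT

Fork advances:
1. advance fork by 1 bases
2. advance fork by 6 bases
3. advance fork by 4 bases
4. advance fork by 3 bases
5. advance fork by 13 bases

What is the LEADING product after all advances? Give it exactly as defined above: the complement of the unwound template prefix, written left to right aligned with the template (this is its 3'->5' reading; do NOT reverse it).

Step 1: advance 1 -> fork_pos = 0 + 1 = 1.
Step 2: advance 6 -> fork_pos = 1 + 6 = 7.
Step 3: advance 4 -> fork_pos = 7 + 4 = 11.
Step 4: advance 3 -> fork_pos = 11 + 3 = 14.
Step 5: advance 13 -> fork_pos = 14 + 13 = 27.
Unwound prefix: template[0:27] = CAGGAACAGGAGAAAAGCGACCGTCTG
Complement it base by base (A<->T, C<->G), keeping left-to-right order:
  [0:5] CAGGA -> GTCCT
  [5:10] ACAGG -> TGTCC
  [10:15] AGAAA -> TCTTT
  [15:20] AGCGA -> TCGCT
  [20:25] CCGTC -> GGCAG
  [25:27] TG -> AC
Concatenate: GTCCTTGTCCTCTTTTCGCTGGCAGAC (length 27; written aligned with the template, i.e. 3'->5').

Answer: GTCCTTGTCCTCTTTTCGCTGGCAGAC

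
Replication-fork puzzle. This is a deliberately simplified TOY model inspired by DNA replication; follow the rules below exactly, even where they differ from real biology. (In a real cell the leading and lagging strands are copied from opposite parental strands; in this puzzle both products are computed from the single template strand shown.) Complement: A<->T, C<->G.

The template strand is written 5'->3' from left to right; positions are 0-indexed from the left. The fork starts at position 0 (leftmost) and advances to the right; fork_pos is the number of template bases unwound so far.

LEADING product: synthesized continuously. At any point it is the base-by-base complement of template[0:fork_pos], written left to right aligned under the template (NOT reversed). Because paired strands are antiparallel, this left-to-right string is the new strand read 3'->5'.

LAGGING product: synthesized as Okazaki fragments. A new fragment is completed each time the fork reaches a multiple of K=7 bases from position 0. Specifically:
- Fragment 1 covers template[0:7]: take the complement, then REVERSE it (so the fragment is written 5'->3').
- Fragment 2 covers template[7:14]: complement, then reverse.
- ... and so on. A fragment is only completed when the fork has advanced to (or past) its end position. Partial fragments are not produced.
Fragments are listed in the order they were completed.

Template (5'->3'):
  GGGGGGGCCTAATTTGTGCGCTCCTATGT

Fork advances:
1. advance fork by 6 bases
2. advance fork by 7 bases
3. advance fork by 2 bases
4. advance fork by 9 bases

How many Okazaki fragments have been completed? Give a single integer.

Answer: 3

Derivation:
Step 1: advance 6 -> fork_pos = 0 + 6 = 6. Next multiple of 7 is 7 (not reached); still 0 fragment(s).
Step 2: advance 7 -> fork_pos = 6 + 7 = 13. Reached multiple(s) of 7: 7 -> fragment 1 completed (1 total).
Step 3: advance 2 -> fork_pos = 13 + 2 = 15. Reached multiple(s) of 7: 14 -> fragment 2 completed (2 total).
Step 4: advance 9 -> fork_pos = 15 + 9 = 24. Reached multiple(s) of 7: 21 -> fragment 3 completed (3 total).
Check: final fork_pos = 24; the multiples of 7 that are <= 24 are 7..21 -> 24 // 7 = 3 completed fragment(s).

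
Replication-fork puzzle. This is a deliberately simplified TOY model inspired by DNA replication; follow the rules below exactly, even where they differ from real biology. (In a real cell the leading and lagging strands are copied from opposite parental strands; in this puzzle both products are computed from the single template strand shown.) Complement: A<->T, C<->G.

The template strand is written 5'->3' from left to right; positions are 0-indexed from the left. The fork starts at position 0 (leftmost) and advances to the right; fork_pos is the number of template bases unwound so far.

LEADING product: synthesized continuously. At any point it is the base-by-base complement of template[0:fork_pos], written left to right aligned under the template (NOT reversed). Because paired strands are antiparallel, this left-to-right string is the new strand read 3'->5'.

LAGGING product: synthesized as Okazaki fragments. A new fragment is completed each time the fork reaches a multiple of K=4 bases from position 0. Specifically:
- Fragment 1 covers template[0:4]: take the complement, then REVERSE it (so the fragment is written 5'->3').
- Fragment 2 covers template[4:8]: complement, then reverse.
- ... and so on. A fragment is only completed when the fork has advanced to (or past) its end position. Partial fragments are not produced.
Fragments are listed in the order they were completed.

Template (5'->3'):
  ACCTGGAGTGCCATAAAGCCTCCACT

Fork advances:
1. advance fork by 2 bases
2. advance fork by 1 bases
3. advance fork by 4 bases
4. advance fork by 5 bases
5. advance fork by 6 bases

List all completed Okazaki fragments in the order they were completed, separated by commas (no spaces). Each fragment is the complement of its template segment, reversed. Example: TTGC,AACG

Step 1: advance 2 -> fork_pos = 0 + 2 = 2. Next multiple of 4 is 4 (not reached); still 0 fragment(s).
Step 2: advance 1 -> fork_pos = 2 + 1 = 3. Next multiple of 4 is 4 (not reached); still 0 fragment(s).
Step 3: advance 4 -> fork_pos = 3 + 4 = 7. Reached multiple(s) of 4: 4 -> fragment 1 completed (1 total).
Step 4: advance 5 -> fork_pos = 7 + 5 = 12. Reached multiple(s) of 4: 8, 12 -> fragments 2-3 completed (3 total).
Step 5: advance 6 -> fork_pos = 12 + 6 = 18. Reached multiple(s) of 4: 16 -> fragment 4 completed (4 total).
Final fork_pos = 18, so 4 fragment(s) are complete. Build each: template segment -> complement -> reverse.
Fragment 1: template[0:4] = ACCT -> complement TGGA -> reversed AGGT
Fragment 2: template[4:8] = GGAG -> complement CCTC -> reversed CTCC
Fragment 3: template[8:12] = TGCC -> complement ACGG -> reversed GGCA
Fragment 4: template[12:16] = ATAA -> complement TATT -> reversed TTAT

Answer: AGGT,CTCC,GGCA,TTAT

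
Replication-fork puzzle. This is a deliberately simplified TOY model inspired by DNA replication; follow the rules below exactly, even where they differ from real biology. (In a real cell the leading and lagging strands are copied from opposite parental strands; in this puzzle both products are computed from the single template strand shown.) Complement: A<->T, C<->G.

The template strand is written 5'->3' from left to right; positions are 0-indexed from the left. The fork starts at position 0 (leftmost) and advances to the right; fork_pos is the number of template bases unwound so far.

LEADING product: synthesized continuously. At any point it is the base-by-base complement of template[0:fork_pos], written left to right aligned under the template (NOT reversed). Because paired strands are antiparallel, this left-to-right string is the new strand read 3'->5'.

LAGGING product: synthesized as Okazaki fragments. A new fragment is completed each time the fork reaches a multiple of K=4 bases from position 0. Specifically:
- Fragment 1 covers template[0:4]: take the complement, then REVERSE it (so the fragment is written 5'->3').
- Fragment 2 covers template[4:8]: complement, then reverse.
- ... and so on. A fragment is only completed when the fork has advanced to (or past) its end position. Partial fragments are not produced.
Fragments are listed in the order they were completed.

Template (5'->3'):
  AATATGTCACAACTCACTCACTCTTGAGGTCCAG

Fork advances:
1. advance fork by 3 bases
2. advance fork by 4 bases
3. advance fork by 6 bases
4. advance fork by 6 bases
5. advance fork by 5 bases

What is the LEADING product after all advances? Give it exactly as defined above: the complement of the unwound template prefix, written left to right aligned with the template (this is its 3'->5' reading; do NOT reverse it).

Answer: TTATACAGTGTTGAGTGAGTGAGA

Derivation:
Step 1: advance 3 -> fork_pos = 0 + 3 = 3.
Step 2: advance 4 -> fork_pos = 3 + 4 = 7.
Step 3: advance 6 -> fork_pos = 7 + 6 = 13.
Step 4: advance 6 -> fork_pos = 13 + 6 = 19.
Step 5: advance 5 -> fork_pos = 19 + 5 = 24.
Unwound prefix: template[0:24] = AATATGTCACAACTCACTCACTCT
Complement it base by base (A<->T, C<->G), keeping left-to-right order:
  [0:5] AATAT -> TTATA
  [5:10] GTCAC -> CAGTG
  [10:15] AACTC -> TTGAG
  [15:20] ACTCA -> TGAGT
  [20:24] CTCT -> GAGA
Concatenate: TTATACAGTGTTGAGTGAGTGAGA (length 24; written aligned with the template, i.e. 3'->5').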